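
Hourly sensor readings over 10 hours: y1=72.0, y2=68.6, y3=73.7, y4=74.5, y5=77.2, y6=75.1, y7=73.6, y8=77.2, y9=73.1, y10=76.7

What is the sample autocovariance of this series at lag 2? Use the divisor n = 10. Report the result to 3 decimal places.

0.743

Mean ȳ = (72.0 + 68.6 + 73.7 + 74.5 + 77.2 + 75.1 + 73.6 + 77.2 + 73.1 + 76.7)/10 = 74.1700
Σ_{t=1}^{8}(y_t−ȳ)(y_{t+2}−ȳ) = 7.4312
γ_2 = 7.4312 / 10 = 0.743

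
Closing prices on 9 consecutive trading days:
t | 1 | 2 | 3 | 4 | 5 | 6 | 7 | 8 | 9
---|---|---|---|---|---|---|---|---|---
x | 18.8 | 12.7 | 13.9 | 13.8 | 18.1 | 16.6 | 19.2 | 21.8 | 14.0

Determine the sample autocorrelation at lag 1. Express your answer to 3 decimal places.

Mean x̄ = (18.8 + 12.7 + 13.9 + 13.8 + 18.1 + 16.6 + 19.2 + 21.8 + 14.0)/9 = 16.5444
Numerator Σ_{t=1}^{8}(x_t−x̄)(x_{t+1}−x̄) = 5.3014
Denominator Σ(x_t−x̄)² = 77.9622
r_1 = 5.3014 / 77.9622 = 0.068

0.068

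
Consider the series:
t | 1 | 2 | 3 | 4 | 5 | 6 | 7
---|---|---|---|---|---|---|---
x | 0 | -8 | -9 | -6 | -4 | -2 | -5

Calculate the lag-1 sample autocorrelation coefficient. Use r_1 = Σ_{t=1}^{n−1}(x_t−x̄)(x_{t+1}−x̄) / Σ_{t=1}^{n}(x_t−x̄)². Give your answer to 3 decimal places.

Mean x̄ = (0 − 8 − 9 − 6 − 4 − 2 − 5)/7 = -4.8571
Deviations from mean: 4.8571, -3.1429, -4.1429, -1.1429, 0.8571, 2.8571, -0.1429
Σ(x_t−x̄)(x_{t+1}−x̄) = (-15.2653) + (13.0204) + (4.7347) + (-0.9796) + (2.4490) + (-0.4082) = 3.5510
Denominator Σ(x_t−x̄)² = 60.8571
r_1 = 3.5510 / 60.8571 = 0.058

0.058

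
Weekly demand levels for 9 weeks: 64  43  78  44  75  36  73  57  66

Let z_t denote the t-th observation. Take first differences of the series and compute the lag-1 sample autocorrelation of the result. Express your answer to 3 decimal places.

-0.909

First differences Δz: -21, 35, -34, 31, -39, 37, -16, 9
Mean of differences = 0.2500
Numerator Σ(Δz_t−Δz̄)(Δz_{t+1}−Δz̄) = -6370.5625
Denominator Σ(Δz_t−Δz̄)² = 7009.5000
r_1(Δz) = -6370.5625 / 7009.5000 = -0.909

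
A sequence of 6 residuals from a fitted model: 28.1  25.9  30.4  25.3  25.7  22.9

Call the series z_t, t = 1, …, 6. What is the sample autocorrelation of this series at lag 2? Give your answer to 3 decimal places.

0.255

Mean z̄ = (28.1 + 25.9 + 30.4 + 25.3 + 25.7 + 22.9)/6 = 26.3833
Deviations from mean: 1.7167, -0.4833, 4.0167, -1.0833, -0.6833, -3.4833
Numerator Σ_{t=1}^{4}(z_t−z̄)(z_{t+2}−z̄) = 8.4478
Denominator Σ(z_t−z̄)² = 33.0883
r_2 = 8.4478 / 33.0883 = 0.255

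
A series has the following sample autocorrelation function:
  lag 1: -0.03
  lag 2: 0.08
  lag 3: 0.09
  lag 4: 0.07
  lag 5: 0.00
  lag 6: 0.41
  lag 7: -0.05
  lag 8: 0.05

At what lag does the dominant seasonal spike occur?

6

The largest autocorrelation is r_6 = 0.41; the remaining lags stay at or below 0.09.
The dominant spike at lag 6 indicates a seasonal period of 6.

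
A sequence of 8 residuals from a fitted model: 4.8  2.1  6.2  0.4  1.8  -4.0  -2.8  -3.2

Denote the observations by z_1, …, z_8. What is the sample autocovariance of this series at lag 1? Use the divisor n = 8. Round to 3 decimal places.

Mean z̄ = (4.8 + 2.1 + 6.2 + 0.4 + 1.8 − 4.0 − 2.8 − 3.2)/8 = 0.6625
Deviations: 4.1375, 1.4375, 5.5375, -0.2625, 1.1375, -4.6625, -3.4625, -3.8625
Σ_{t=1}^{7}(z_t−z̄)(z_{t+1}−z̄) = 36.3698
γ_1 = 36.3698 / 8 = 4.546

4.546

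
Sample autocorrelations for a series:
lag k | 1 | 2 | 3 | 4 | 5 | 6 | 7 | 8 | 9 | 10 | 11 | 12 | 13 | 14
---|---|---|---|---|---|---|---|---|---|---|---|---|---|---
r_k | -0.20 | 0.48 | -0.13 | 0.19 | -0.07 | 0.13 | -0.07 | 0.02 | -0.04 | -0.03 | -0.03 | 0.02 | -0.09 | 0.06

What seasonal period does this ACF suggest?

The largest autocorrelation is r_2 = 0.48, with a weaker echo at lag 4 (0.19); the remaining lags stay at or below 0.13.
The dominant spike at lag 2 indicates a seasonal period of 2.

2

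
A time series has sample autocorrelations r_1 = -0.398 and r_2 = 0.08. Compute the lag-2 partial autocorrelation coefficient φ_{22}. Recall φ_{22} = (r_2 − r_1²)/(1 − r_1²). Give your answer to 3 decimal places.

φ_{22} = (r_2 − r_1²) / (1 − r_1²)
r_1² = (-0.398)² = 0.158404
Numerator = 0.08 − 0.1584 = -0.0784; denominator = 1 − 0.1584 = 0.8416
φ_{22} = -0.0784 / 0.8416 = -0.093

-0.093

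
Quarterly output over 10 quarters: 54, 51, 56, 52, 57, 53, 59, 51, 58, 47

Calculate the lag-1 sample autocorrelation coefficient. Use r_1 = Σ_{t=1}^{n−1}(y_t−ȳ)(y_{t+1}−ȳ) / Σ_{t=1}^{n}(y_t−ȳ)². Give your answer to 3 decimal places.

Mean ȳ = (54 + 51 + 56 + 52 + 57 + 53 + 59 + 51 + 58 + 47)/10 = 53.8000
Numerator Σ_{t=1}^{9}(y_t−ȳ)(y_{t+1}−ȳ) = -78.0400
Denominator Σ(y_t−ȳ)² = 125.6000
r_1 = -78.0400 / 125.6000 = -0.621

-0.621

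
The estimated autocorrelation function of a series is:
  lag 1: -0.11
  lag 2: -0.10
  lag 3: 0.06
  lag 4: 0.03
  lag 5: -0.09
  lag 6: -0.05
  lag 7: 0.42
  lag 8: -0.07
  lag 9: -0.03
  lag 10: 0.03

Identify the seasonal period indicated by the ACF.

7

The largest autocorrelation is r_7 = 0.42; the remaining lags stay at or below 0.06.
The dominant spike at lag 7 indicates a seasonal period of 7.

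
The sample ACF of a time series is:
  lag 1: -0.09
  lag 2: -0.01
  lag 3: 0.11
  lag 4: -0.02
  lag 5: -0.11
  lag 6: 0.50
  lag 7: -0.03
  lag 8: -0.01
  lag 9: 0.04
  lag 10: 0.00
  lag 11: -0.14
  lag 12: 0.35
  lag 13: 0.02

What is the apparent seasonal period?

6

The largest autocorrelation is r_6 = 0.50, with a weaker echo at lag 12 (0.35); the remaining lags stay at or below 0.11.
The dominant spike at lag 6 indicates a seasonal period of 6.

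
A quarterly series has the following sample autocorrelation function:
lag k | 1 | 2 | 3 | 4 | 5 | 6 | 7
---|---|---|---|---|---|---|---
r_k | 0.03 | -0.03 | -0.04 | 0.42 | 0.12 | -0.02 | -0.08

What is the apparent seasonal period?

4

The largest autocorrelation is r_4 = 0.42; the remaining lags stay at or below 0.12.
The dominant spike at lag 4 indicates a seasonal period of 4.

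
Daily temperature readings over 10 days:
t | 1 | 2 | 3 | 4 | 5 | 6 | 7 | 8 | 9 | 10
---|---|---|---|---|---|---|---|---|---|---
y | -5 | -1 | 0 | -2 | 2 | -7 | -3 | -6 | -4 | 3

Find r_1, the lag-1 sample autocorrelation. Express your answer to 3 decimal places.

Mean ȳ = (-5 − 1 + 0 − 2 + 2 − 7 − 3 − 6 − 4 + 3)/10 = -2.3000
Numerator Σ_{t=1}^{9}(y_t−ȳ)(y_{t+1}−ȳ) = -15.5900
Denominator Σ(y_t−ȳ)² = 100.1000
r_1 = -15.5900 / 100.1000 = -0.156

-0.156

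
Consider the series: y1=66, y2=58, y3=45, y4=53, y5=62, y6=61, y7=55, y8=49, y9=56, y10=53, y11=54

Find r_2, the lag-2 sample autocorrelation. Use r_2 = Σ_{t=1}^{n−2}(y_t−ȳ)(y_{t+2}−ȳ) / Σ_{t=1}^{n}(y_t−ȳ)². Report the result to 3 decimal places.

Mean ȳ = (66 + 58 + 45 + 53 + 62 + 61 + 55 + 49 + 56 + 53 + 54)/11 = 55.6364
Numerator Σ_{t=1}^{9}(y_t−ȳ)(y_{t+2}−ȳ) = -221.2645
Denominator Σ(y_t−ȳ)² = 356.5455
r_2 = -221.2645 / 356.5455 = -0.621

-0.621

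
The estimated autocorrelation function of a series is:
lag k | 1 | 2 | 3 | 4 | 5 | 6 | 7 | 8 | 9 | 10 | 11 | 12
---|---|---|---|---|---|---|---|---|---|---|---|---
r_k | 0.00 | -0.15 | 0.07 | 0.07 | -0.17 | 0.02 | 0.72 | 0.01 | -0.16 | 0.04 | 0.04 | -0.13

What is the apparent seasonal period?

The largest autocorrelation is r_7 = 0.72; the remaining lags stay at or below 0.07.
The dominant spike at lag 7 indicates a seasonal period of 7.

7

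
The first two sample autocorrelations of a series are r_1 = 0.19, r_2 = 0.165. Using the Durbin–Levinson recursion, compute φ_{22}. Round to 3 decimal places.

0.134

φ_{22} = (r_2 − r_1²) / (1 − r_1²)
r_1² = (0.19)² = 0.0361
Numerator = 0.165 − 0.0361 = 0.1289; denominator = 1 − 0.0361 = 0.9639
φ_{22} = 0.1289 / 0.9639 = 0.134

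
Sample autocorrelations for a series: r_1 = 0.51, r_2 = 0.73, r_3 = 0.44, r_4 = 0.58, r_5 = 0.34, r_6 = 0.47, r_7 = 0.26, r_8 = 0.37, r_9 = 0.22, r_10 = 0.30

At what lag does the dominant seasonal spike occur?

The largest autocorrelation is r_2 = 0.73, with a weaker echo at lag 4 (0.58); the remaining lags stay at or below 0.51.
The dominant spike at lag 2 indicates a seasonal period of 2.

2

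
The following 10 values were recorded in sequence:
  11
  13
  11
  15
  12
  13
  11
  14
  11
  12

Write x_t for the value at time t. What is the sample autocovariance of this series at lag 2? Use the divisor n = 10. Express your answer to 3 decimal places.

Mean x̄ = (11 + 13 + 11 + 15 + 12 + 13 + 11 + 14 + 11 + 12)/10 = 12.3000
Σ_{t=1}^{8}(x_t−x̄)(x_{t+2}−x̄) = 8.6200
γ_2 = 8.6200 / 10 = 0.862

0.862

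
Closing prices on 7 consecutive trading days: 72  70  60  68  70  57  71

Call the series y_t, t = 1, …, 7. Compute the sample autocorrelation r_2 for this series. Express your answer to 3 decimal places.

Mean ȳ = (72 + 70 + 60 + 68 + 70 + 57 + 71)/7 = 66.8571
Deviations from mean: 5.1429, 3.1429, -6.8571, 1.1429, 3.1429, -9.8571, 4.1429
Σ(y_t−ȳ)(y_{t+2}−ȳ) = (-35.2653) + (3.5918) + (-21.5510) + (-11.2653) + (13.0204) = -51.4694
Denominator Σ(y_t−ȳ)² = 208.8571
r_2 = -51.4694 / 208.8571 = -0.246

-0.246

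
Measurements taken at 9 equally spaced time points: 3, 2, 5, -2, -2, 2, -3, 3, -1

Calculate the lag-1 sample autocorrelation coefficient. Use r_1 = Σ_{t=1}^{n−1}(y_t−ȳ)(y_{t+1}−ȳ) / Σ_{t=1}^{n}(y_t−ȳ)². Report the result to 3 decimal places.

Mean ȳ = (3 + 2 + 5 − 2 − 2 + 2 − 3 + 3 − 1)/9 = 0.7778
Numerator Σ_{t=1}^{8}(y_t−ȳ)(y_{t+1}−ȳ) = -16.4938
Denominator Σ(y_t−ȳ)² = 63.5556
r_1 = -16.4938 / 63.5556 = -0.260

-0.260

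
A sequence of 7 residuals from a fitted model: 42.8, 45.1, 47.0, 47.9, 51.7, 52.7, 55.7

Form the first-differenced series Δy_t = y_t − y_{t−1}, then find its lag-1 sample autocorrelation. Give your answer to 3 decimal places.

-0.727

First differences Δy: 2.3, 1.9, 0.9, 3.8, 1.0, 3.0
Mean of differences = 2.1500
Numerator Σ(Δy_t−Δȳ)(Δy_{t+1}−Δȳ) = -4.6625
Denominator Σ(Δy_t−Δȳ)² = 6.4150
r_1(Δy) = -4.6625 / 6.4150 = -0.727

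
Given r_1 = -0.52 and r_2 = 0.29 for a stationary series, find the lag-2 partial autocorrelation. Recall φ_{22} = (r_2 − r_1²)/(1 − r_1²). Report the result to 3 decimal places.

φ_{22} = (r_2 − r_1²) / (1 − r_1²)
r_1² = (-0.52)² = 0.2704
Numerator = 0.29 − 0.2704 = 0.0196; denominator = 1 − 0.2704 = 0.7296
φ_{22} = 0.0196 / 0.7296 = 0.027

0.027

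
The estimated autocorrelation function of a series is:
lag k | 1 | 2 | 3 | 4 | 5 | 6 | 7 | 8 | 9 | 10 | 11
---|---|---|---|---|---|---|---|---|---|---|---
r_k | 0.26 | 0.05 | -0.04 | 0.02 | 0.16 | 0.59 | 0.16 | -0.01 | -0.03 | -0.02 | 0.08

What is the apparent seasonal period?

6

The largest autocorrelation is r_6 = 0.59; the remaining lags stay at or below 0.26. The elevated value at lag 1 (0.26), dropping to 0.05 at lag 2, reflects decaying short-term dependence rather than seasonality.
The dominant spike at lag 6 indicates a seasonal period of 6.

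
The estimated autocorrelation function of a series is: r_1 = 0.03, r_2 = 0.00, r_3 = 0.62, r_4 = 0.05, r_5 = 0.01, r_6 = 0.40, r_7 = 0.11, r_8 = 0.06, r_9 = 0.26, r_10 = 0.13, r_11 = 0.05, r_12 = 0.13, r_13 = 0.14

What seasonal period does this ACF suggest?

The largest autocorrelation is r_3 = 0.62, with weaker echoes at lags 6 (0.40) and 9 (0.26); the remaining lags stay at or below 0.14.
The dominant spike at lag 3 indicates a seasonal period of 3.

3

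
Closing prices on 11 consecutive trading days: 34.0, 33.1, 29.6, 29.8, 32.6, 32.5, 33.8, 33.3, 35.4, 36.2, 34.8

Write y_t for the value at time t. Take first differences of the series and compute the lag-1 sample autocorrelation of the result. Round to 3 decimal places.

First differences Δy: -0.9, -3.5, 0.2, 2.8, -0.1, 1.3, -0.5, 2.1, 0.8, -1.4
Mean of differences = 0.0800
Numerator Σ(Δy_t−Δȳ)(Δy_{t+1}−Δȳ) = 1.2056
Denominator Σ(Δy_t−Δȳ)² = 29.8360
r_1(Δy) = 1.2056 / 29.8360 = 0.040

0.040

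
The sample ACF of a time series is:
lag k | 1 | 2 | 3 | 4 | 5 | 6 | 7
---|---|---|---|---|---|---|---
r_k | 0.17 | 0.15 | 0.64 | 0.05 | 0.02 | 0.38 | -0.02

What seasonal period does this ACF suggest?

3

The largest autocorrelation is r_3 = 0.64, with a weaker echo at lag 6 (0.38); the remaining lags stay at or below 0.17.
The dominant spike at lag 3 indicates a seasonal period of 3.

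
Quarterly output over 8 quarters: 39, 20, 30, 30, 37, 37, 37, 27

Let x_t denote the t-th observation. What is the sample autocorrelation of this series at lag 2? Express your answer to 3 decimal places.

-0.036

Mean x̄ = (39 + 20 + 30 + 30 + 37 + 37 + 37 + 27)/8 = 32.1250
Σ(x_t−x̄)(x_{t+2}−x̄) = (-14.6094) + (25.7656) + (-10.3594) + (-10.3594) + (23.7656) + (-24.9844) = -10.7813
Denominator Σ(x_t−x̄)² = 300.8750
r_2 = -10.7813 / 300.8750 = -0.036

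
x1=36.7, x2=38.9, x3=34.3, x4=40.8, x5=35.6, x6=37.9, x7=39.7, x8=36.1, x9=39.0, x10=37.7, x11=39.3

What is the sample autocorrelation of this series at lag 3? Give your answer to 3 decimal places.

0.019

Mean x̄ = (36.7 + 38.9 + 34.3 + 40.8 + 35.6 + 37.9 + 39.7 + 36.1 + 39.0 + 37.7 + 39.3)/11 = 37.8182
Numerator Σ_{t=1}^{8}(x_t−x̄)(x_{t+3}−x̄) = 0.7290
Denominator Σ(x_t−x̄)² = 38.7164
r_3 = 0.7290 / 38.7164 = 0.019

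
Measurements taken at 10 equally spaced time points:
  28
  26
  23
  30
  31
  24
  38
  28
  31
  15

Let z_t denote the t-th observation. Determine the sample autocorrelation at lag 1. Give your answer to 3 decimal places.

Mean z̄ = (28 + 26 + 23 + 30 + 31 + 24 + 38 + 28 + 31 + 15)/10 = 27.4000
Numerator Σ_{t=1}^{9}(z_t−z̄)(z_{t+1}−z̄) = -81.1600
Denominator Σ(z_t−z̄)² = 332.4000
r_1 = -81.1600 / 332.4000 = -0.244

-0.244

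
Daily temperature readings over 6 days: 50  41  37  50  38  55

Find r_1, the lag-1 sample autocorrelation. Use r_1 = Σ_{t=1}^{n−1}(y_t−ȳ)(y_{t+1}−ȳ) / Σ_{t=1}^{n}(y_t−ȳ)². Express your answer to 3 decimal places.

-0.469

Mean ȳ = (50 + 41 + 37 + 50 + 38 + 55)/6 = 45.1667
Σ(y_t−ȳ)(y_{t+1}−ȳ) = (-20.1389) + (34.0278) + (-39.4722) + (-34.6389) + (-70.4722) = -130.6944
Denominator Σ(y_t−ȳ)² = 278.8333
r_1 = -130.6944 / 278.8333 = -0.469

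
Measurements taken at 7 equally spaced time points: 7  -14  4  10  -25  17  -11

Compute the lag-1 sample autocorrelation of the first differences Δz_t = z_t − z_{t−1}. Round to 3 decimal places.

First differences Δz: -21, 18, 6, -35, 42, -28
Mean of differences = -3.0000
Numerator Σ(Δz_t−Δz̄)(Δz_{t+1}−Δz̄) = -3042.0000
Denominator Σ(Δz_t−Δz̄)² = 4520.0000
r_1(Δz) = -3042.0000 / 4520.0000 = -0.673

-0.673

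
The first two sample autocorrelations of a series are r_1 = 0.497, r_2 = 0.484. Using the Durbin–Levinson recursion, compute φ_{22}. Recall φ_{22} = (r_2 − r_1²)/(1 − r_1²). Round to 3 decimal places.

φ_{22} = (r_2 − r_1²) / (1 − r_1²)
r_1² = (0.497)² = 0.247009
Numerator = 0.484 − 0.2470 = 0.2370; denominator = 1 − 0.2470 = 0.7530
φ_{22} = 0.2370 / 0.7530 = 0.315

0.315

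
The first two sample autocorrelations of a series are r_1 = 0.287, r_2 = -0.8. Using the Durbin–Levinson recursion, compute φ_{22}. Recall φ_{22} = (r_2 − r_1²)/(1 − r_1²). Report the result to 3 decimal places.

φ_{22} = (r_2 − r_1²) / (1 − r_1²)
r_1² = (0.287)² = 0.082369
Numerator = -0.8 − 0.0824 = -0.8824; denominator = 1 − 0.0824 = 0.9176
φ_{22} = -0.8824 / 0.9176 = -0.962

-0.962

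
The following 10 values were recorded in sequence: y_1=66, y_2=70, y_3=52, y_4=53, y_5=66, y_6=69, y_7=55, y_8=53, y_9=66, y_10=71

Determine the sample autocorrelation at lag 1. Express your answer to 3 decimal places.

Mean ȳ = (66 + 70 + 52 + 53 + 66 + 69 + 55 + 53 + 66 + 71)/10 = 62.1000
Numerator Σ_{t=1}^{9}(y_t−ȳ)(y_{t+1}−ȳ) = 49.1900
Denominator Σ(y_t−ȳ)² = 552.9000
r_1 = 49.1900 / 552.9000 = 0.089

0.089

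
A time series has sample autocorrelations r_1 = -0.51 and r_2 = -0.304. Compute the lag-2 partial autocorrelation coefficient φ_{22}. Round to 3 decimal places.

φ_{22} = (r_2 − r_1²) / (1 − r_1²)
r_1² = (-0.51)² = 0.2601
Numerator = -0.304 − 0.2601 = -0.5641; denominator = 1 − 0.2601 = 0.7399
φ_{22} = -0.5641 / 0.7399 = -0.762

-0.762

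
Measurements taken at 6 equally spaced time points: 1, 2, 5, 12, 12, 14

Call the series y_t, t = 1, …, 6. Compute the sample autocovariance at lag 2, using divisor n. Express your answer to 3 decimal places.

1.519

Mean ȳ = (1 + 2 + 5 + 12 + 12 + 14)/6 = 7.6667
Σ_{t=1}^{4}(y_t−ȳ)(y_{t+2}−ȳ) = 9.1111
γ_2 = 9.1111 / 6 = 1.519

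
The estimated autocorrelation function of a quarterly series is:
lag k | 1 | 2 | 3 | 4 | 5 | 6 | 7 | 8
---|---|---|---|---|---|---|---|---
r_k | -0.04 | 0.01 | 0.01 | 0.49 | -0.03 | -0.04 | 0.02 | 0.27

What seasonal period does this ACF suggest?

4

The largest autocorrelation is r_4 = 0.49, with a weaker echo at lag 8 (0.27); the remaining lags stay at or below 0.02.
The dominant spike at lag 4 indicates a seasonal period of 4.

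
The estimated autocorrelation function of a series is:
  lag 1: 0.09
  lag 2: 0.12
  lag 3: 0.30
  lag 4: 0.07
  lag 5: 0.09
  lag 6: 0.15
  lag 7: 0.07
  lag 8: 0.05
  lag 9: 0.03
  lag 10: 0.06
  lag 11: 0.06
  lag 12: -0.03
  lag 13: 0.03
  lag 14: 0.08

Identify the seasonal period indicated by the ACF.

The largest autocorrelation is r_3 = 0.30, with a weaker echo at lag 6 (0.15); the remaining lags stay at or below 0.12.
The dominant spike at lag 3 indicates a seasonal period of 3.

3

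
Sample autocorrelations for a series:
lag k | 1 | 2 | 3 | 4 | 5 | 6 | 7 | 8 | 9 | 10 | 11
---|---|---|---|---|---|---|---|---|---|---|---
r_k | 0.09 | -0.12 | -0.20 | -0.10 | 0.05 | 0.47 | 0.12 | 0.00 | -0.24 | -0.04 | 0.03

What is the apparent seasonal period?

6

The largest autocorrelation is r_6 = 0.47; the remaining lags stay at or below 0.12.
The dominant spike at lag 6 indicates a seasonal period of 6.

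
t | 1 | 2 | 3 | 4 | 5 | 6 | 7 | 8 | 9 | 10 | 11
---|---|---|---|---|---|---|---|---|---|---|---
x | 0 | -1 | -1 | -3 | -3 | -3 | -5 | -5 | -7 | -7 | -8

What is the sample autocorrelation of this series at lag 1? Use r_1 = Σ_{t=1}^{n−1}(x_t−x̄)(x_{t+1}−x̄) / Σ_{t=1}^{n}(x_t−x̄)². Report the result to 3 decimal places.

Mean x̄ = (0 − 1 − 1 − 3 − 3 − 3 − 5 − 5 − 7 − 7 − 8)/11 = -3.9091
Numerator Σ_{t=1}^{10}(x_t−x̄)(x_{t+1}−x̄) = 49.9008
Denominator Σ(x_t−x̄)² = 72.9091
r_1 = 49.9008 / 72.9091 = 0.684

0.684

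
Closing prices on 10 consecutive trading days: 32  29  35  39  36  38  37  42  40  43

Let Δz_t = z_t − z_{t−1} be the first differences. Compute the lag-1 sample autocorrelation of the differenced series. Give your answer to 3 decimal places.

-0.502

First differences Δz: -3, 6, 4, -3, 2, -1, 5, -2, 3
Mean of differences = 1.2222
Numerator Σ(Δz_t−Δz̄)(Δz_{t+1}−Δz̄) = -49.9383
Denominator Σ(Δz_t−Δz̄)² = 99.5556
r_1(Δz) = -49.9383 / 99.5556 = -0.502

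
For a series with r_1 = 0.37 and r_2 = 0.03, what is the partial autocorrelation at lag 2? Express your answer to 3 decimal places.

φ_{22} = (r_2 − r_1²) / (1 − r_1²)
r_1² = (0.37)² = 0.1369
Numerator = 0.03 − 0.1369 = -0.1069; denominator = 1 − 0.1369 = 0.8631
φ_{22} = -0.1069 / 0.8631 = -0.124

-0.124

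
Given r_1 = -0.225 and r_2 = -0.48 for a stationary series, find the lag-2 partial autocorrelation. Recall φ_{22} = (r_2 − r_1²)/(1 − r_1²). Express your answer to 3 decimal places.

φ_{22} = (r_2 − r_1²) / (1 − r_1²)
r_1² = (-0.225)² = 0.050625
Numerator = -0.48 − 0.0506 = -0.5306; denominator = 1 − 0.0506 = 0.9494
φ_{22} = -0.5306 / 0.9494 = -0.559

-0.559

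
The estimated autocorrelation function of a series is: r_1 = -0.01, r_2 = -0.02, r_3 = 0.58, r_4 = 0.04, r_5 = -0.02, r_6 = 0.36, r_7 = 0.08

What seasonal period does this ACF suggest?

3

The largest autocorrelation is r_3 = 0.58, with a weaker echo at lag 6 (0.36); the remaining lags stay at or below 0.08.
The dominant spike at lag 3 indicates a seasonal period of 3.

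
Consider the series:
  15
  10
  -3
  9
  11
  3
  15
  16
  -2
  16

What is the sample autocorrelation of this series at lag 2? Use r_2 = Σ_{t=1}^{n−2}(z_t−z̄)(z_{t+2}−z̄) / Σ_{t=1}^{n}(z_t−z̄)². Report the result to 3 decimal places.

Mean z̄ = (15 + 10 − 3 + 9 + 11 + 3 + 15 + 16 − 2 + 16)/10 = 9.0000
Numerator Σ_{t=1}^{8}(z_t−z̄)(z_{t+2}−z̄) = -143.0000
Denominator Σ(z_t−z̄)² = 476.0000
r_2 = -143.0000 / 476.0000 = -0.300

-0.300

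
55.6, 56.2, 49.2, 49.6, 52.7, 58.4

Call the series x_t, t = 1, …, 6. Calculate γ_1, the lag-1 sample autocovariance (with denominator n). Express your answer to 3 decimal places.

1.792

Mean x̄ = (55.6 + 56.2 + 49.2 + 49.6 + 52.7 + 58.4)/6 = 53.6167
Σ_{t=1}^{5}(x_t−x̄)(x_{t+1}−x̄) = 10.7514
γ_1 = 10.7514 / 6 = 1.792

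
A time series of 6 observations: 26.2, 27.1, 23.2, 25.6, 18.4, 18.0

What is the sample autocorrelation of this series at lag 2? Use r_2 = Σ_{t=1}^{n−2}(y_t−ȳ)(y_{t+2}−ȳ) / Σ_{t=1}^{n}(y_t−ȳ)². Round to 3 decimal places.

Mean ȳ = (26.2 + 27.1 + 23.2 + 25.6 + 18.4 + 18.0)/6 = 23.0833
Deviations from mean: 3.1167, 4.0167, 0.1167, 2.5167, -4.6833, -5.0833
Σ(y_t−ȳ)(y_{t+2}−ȳ) = (0.3636) + (10.1086) + (-0.5464) + (-12.7931) = -2.8672
Denominator Σ(y_t−ȳ)² = 79.9683
r_2 = -2.8672 / 79.9683 = -0.036

-0.036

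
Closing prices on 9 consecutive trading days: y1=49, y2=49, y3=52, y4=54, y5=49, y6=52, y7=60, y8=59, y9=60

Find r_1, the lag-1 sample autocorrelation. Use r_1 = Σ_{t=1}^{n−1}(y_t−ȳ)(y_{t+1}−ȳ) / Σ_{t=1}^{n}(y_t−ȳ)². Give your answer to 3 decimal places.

Mean ȳ = (49 + 49 + 52 + 54 + 49 + 52 + 60 + 59 + 60)/9 = 53.7778
Numerator Σ_{t=1}^{8}(y_t−ȳ)(y_{t+1}−ȳ) = 92.2840
Denominator Σ(y_t−ȳ)² = 179.5556
r_1 = 92.2840 / 179.5556 = 0.514

0.514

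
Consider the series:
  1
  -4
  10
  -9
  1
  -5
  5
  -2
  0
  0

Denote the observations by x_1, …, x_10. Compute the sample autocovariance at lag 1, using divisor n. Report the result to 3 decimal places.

Mean x̄ = (1 − 4 + 10 − 9 + 1 − 5 + 5 − 2 + 0 + 0)/10 = -0.3000
Σ_{t=1}^{9}(x_t−x̄)(x_{t+1}−x̄) = -184.2900
γ_1 = -184.2900 / 10 = -18.429

-18.429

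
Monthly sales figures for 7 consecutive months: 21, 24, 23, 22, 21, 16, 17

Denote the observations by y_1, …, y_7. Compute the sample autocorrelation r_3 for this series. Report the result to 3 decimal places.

-0.263

Mean ȳ = (21 + 24 + 23 + 22 + 21 + 16 + 17)/7 = 20.5714
Deviations from mean: 0.4286, 3.4286, 2.4286, 1.4286, 0.4286, -4.5714, -3.5714
Σ(y_t−ȳ)(y_{t+3}−ȳ) = (0.6122) + (1.4694) + (-11.1020) + (-5.1020) = -14.1224
Denominator Σ(y_t−ȳ)² = 53.7143
r_3 = -14.1224 / 53.7143 = -0.263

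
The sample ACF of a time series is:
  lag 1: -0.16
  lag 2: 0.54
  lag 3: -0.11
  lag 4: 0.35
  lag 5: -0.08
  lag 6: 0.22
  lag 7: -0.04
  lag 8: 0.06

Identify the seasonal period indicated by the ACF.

2

The largest autocorrelation is r_2 = 0.54, with weaker echoes at lags 4 (0.35) and 6 (0.22); the remaining lags stay at or below 0.06.
The dominant spike at lag 2 indicates a seasonal period of 2.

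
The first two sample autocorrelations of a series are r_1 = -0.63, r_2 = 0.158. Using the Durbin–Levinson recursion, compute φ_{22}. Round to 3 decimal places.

-0.396

φ_{22} = (r_2 − r_1²) / (1 − r_1²)
r_1² = (-0.63)² = 0.3969
Numerator = 0.158 − 0.3969 = -0.2389; denominator = 1 − 0.3969 = 0.6031
φ_{22} = -0.2389 / 0.6031 = -0.396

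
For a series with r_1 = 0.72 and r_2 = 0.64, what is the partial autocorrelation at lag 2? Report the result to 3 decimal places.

0.252

φ_{22} = (r_2 − r_1²) / (1 − r_1²)
r_1² = (0.72)² = 0.5184
Numerator = 0.64 − 0.5184 = 0.1216; denominator = 1 − 0.5184 = 0.4816
φ_{22} = 0.1216 / 0.4816 = 0.252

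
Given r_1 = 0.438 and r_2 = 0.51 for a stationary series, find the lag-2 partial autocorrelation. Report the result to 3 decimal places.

φ_{22} = (r_2 − r_1²) / (1 − r_1²)
r_1² = (0.438)² = 0.191844
Numerator = 0.51 − 0.1918 = 0.3182; denominator = 1 − 0.1918 = 0.8082
φ_{22} = 0.3182 / 0.8082 = 0.394

0.394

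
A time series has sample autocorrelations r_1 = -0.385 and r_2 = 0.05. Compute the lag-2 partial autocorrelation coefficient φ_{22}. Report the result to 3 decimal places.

-0.115

φ_{22} = (r_2 − r_1²) / (1 − r_1²)
r_1² = (-0.385)² = 0.148225
Numerator = 0.05 − 0.1482 = -0.0982; denominator = 1 − 0.1482 = 0.8518
φ_{22} = -0.0982 / 0.8518 = -0.115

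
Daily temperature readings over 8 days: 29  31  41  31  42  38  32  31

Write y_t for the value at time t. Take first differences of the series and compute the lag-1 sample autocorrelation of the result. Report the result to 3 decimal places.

-0.541

First differences Δy: 2, 10, -10, 11, -4, -6, -1
Mean of differences = 0.2857
Numerator Σ(Δy_t−Δȳ)(Δy_{t+1}−Δȳ) = -204.3673
Denominator Σ(Δy_t−Δȳ)² = 377.4286
r_1(Δy) = -204.3673 / 377.4286 = -0.541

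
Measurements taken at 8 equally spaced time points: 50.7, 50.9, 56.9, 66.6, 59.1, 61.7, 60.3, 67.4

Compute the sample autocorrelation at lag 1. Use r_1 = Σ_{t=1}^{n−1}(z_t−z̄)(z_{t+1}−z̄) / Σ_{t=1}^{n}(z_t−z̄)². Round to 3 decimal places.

0.302

Mean z̄ = (50.7 + 50.9 + 56.9 + 66.6 + 59.1 + 61.7 + 60.3 + 67.4)/8 = 59.2000
Σ(z_t−z̄)(z_{t+1}−z̄) = (70.5500) + (19.0900) + (-17.0200) + (-0.7400) + (-0.2500) + (2.7500) + (9.0200) = 83.4000
Denominator Σ(z_t−z̄)² = 275.9000
r_1 = 83.4000 / 275.9000 = 0.302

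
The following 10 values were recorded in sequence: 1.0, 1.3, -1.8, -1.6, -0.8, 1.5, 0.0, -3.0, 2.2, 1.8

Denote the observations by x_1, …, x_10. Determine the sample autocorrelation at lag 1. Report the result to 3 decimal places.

Mean x̄ = (1.0 + 1.3 − 1.8 − 1.6 − 0.8 + 1.5 + 0.0 − 3.0 + 2.2 + 1.8)/10 = 0.0600
Numerator Σ_{t=1}^{9}(x_t−x̄)(x_{t+1}−x̄) = -0.5916
Denominator Σ(x_t−x̄)² = 28.4240
r_1 = -0.5916 / 28.4240 = -0.021

-0.021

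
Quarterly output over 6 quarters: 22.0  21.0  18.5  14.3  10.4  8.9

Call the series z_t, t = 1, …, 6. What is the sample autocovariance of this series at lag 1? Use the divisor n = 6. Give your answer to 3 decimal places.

14.590

Mean z̄ = (22.0 + 21.0 + 18.5 + 14.3 + 10.4 + 8.9)/6 = 15.8500
Σ_{t=1}^{5}(z_t−z̄)(z_{t+1}−z̄) = 87.5375
γ_1 = 87.5375 / 6 = 14.590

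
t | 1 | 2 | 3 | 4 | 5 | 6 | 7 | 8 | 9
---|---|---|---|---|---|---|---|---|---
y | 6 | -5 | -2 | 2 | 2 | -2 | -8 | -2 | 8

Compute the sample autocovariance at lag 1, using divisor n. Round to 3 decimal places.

Mean ȳ = (6 − 5 − 2 + 2 + 2 − 2 − 8 − 2 + 8)/9 = -0.1111
Σ_{t=1}^{8}(y_t−ȳ)(y_{t+1}−ȳ) = -9.6790
γ_1 = -9.6790 / 9 = -1.075

-1.075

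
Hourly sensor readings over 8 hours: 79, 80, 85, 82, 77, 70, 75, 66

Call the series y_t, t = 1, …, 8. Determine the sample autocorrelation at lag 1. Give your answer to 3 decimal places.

0.391

Mean ȳ = (79 + 80 + 85 + 82 + 77 + 70 + 75 + 66)/8 = 76.7500
Numerator Σ_{t=1}^{7}(y_t−ȳ)(y_{t+1}−ȳ) = 107.6875
Denominator Σ(y_t−ȳ)² = 275.5000
r_1 = 107.6875 / 275.5000 = 0.391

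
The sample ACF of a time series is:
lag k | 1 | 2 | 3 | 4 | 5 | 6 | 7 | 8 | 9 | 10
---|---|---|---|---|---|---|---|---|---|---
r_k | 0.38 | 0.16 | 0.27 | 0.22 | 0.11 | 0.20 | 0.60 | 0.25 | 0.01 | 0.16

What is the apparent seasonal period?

7

The largest autocorrelation is r_7 = 0.60; the remaining lags stay at or below 0.38. The elevated value at lag 1 (0.38), dropping to 0.16 at lag 2, reflects decaying short-term dependence rather than seasonality.
The dominant spike at lag 7 indicates a seasonal period of 7.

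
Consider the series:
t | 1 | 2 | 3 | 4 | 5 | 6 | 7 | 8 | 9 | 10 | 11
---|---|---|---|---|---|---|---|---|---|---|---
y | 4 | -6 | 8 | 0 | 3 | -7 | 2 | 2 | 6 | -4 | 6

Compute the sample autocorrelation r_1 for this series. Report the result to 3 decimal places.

Mean ȳ = (4 − 6 + 8 + 0 + 3 − 7 + 2 + 2 + 6 − 4 + 6)/11 = 1.2727
Numerator Σ_{t=1}^{10}(y_t−ȳ)(y_{t+1}−ȳ) = -145.7107
Denominator Σ(y_t−ȳ)² = 252.1818
r_1 = -145.7107 / 252.1818 = -0.578

-0.578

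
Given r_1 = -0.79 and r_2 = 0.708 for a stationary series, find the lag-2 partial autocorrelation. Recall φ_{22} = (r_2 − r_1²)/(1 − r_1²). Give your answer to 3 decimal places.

φ_{22} = (r_2 − r_1²) / (1 − r_1²)
r_1² = (-0.79)² = 0.6241
Numerator = 0.708 − 0.6241 = 0.0839; denominator = 1 − 0.6241 = 0.3759
φ_{22} = 0.0839 / 0.3759 = 0.223

0.223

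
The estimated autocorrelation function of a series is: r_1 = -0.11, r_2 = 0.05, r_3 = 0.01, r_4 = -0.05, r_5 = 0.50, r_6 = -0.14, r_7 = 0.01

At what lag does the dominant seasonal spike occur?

5

The largest autocorrelation is r_5 = 0.50; the remaining lags stay at or below 0.05.
The dominant spike at lag 5 indicates a seasonal period of 5.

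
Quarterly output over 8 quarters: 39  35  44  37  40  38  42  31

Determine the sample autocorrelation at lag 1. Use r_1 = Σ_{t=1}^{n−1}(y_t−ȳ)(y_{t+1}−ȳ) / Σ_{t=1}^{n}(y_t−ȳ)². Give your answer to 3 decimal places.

-0.511

Mean ȳ = (39 + 35 + 44 + 37 + 40 + 38 + 42 + 31)/8 = 38.2500
Deviations from mean: 0.7500, -3.2500, 5.7500, -1.2500, 1.7500, -0.2500, 3.7500, -7.2500
Σ(y_t−ȳ)(y_{t+1}−ȳ) = (-2.4375) + (-18.6875) + (-7.1875) + (-2.1875) + (-0.4375) + (-0.9375) + (-27.1875) = -59.0625
Denominator Σ(y_t−ȳ)² = 115.5000
r_1 = -59.0625 / 115.5000 = -0.511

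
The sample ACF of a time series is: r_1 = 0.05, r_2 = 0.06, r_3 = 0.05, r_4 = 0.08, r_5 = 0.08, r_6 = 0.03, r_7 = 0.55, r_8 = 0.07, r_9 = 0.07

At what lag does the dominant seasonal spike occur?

7

The largest autocorrelation is r_7 = 0.55; the remaining lags stay at or below 0.08.
The dominant spike at lag 7 indicates a seasonal period of 7.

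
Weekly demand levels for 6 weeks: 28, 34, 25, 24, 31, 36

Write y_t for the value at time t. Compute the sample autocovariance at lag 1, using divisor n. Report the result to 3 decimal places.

-0.019

Mean ȳ = (28 + 34 + 25 + 24 + 31 + 36)/6 = 29.6667
Deviations: -1.6667, 4.3333, -4.6667, -5.6667, 1.3333, 6.3333
Σ_{t=1}^{5}(y_t−ȳ)(y_{t+1}−ȳ) = -0.1111
γ_1 = -0.1111 / 6 = -0.019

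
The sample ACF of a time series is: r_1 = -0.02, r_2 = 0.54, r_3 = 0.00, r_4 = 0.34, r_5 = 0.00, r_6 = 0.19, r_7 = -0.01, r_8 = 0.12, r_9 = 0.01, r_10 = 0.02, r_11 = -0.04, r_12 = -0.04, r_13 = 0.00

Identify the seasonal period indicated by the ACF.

The largest autocorrelation is r_2 = 0.54, with weaker echoes at lags 4 (0.34) and 6 (0.19); the remaining lags stay at or below 0.12.
The dominant spike at lag 2 indicates a seasonal period of 2.

2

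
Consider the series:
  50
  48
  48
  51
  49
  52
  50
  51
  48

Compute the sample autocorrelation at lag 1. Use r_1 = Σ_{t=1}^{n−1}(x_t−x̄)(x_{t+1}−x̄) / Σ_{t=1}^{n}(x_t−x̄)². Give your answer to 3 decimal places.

Mean x̄ = (50 + 48 + 48 + 51 + 49 + 52 + 50 + 51 + 48)/9 = 49.6667
Numerator Σ_{t=1}^{8}(x_t−x̄)(x_{t+1}−x̄) = -3.4444
Denominator Σ(x_t−x̄)² = 18.0000
r_1 = -3.4444 / 18.0000 = -0.191

-0.191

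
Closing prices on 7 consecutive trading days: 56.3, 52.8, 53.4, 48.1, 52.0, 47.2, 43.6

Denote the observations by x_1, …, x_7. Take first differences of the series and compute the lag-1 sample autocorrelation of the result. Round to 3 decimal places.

-0.672

First differences Δx: -3.5, 0.6, -5.3, 3.9, -4.8, -3.6
Mean of differences = -2.1167
Numerator Σ(Δx_t−Δx̄)(Δx_{t+1}−Δx̄) = -43.7236
Denominator Σ(Δx_t−Δx̄)² = 65.0283
r_1(Δx) = -43.7236 / 65.0283 = -0.672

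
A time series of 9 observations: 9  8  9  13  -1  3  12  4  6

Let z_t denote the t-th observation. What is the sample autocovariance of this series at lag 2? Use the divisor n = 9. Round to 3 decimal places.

Mean z̄ = (9 + 8 + 9 + 13 − 1 + 3 + 12 + 4 + 6)/9 = 7.0000
Σ_{t=1}^{7}(z_t−z̄)(z_{t+2}−z̄) = -63.0000
γ_2 = -63.0000 / 9 = -7.000

-7.000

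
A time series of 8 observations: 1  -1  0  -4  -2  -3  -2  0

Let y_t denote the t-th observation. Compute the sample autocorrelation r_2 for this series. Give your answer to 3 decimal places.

Mean ȳ = (1 − 1 + 0 − 4 − 2 − 3 − 2 + 0)/8 = -1.3750
Deviations from mean: 2.3750, 0.3750, 1.3750, -2.6250, -0.6250, -1.6250, -0.6250, 1.3750
Numerator Σ_{t=1}^{6}(y_t−ȳ)(y_{t+2}−ȳ) = 3.8438
Denominator Σ(y_t−ȳ)² = 19.8750
r_2 = 3.8438 / 19.8750 = 0.193

0.193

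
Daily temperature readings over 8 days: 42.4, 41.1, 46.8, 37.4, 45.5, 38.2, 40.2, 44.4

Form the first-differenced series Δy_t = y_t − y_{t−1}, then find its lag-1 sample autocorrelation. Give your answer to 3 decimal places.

First differences Δy: -1.3, 5.7, -9.4, 8.1, -7.3, 2.0, 4.2
Mean of differences = 0.2857
Numerator Σ(Δy_t−Δȳ)(Δy_{t+1}−Δȳ) = -202.2845
Denominator Σ(Δy_t−Δȳ)² = 262.5086
r_1(Δy) = -202.2845 / 262.5086 = -0.771

-0.771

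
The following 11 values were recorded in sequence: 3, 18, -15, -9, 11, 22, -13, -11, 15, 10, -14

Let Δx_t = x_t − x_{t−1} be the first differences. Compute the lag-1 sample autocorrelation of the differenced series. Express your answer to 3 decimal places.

First differences Δx: 15, -33, 6, 20, 11, -35, 2, 26, -5, -24
Mean of differences = -1.7000
Numerator Σ(Δx_t−Δx̄)(Δx_{t+1}−Δx̄) = -782.4900
Denominator Σ(Δx_t−Δx̄)² = 4348.1000
r_1(Δx) = -782.4900 / 4348.1000 = -0.180

-0.180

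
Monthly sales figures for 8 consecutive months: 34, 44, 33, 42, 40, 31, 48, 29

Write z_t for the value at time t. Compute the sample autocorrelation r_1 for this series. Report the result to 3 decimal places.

Mean z̄ = (34 + 44 + 33 + 42 + 40 + 31 + 48 + 29)/8 = 37.6250
Deviations from mean: -3.6250, 6.3750, -4.6250, 4.3750, 2.3750, -6.6250, 10.3750, -8.6250
Σ(z_t−z̄)(z_{t+1}−z̄) = (-23.1094) + (-29.4844) + (-20.2344) + (10.3906) + (-15.7344) + (-68.7344) + (-89.4844) = -236.3906
Denominator Σ(z_t−z̄)² = 325.8750
r_1 = -236.3906 / 325.8750 = -0.725

-0.725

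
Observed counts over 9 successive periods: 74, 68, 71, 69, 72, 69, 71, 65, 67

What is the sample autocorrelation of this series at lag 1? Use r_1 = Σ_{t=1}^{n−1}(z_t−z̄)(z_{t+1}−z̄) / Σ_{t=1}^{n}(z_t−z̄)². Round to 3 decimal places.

-0.140

Mean z̄ = (74 + 68 + 71 + 69 + 72 + 69 + 71 + 65 + 67)/9 = 69.5556
Numerator Σ_{t=1}^{8}(z_t−z̄)(z_{t+1}−z̄) = -8.4198
Denominator Σ(z_t−z̄)² = 60.2222
r_1 = -8.4198 / 60.2222 = -0.140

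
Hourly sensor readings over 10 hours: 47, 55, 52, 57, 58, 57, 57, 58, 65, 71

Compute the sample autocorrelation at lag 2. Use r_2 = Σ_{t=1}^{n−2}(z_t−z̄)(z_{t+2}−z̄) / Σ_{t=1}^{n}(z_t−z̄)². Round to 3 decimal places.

0.156

Mean z̄ = (47 + 55 + 52 + 57 + 58 + 57 + 57 + 58 + 65 + 71)/10 = 57.7000
Numerator Σ_{t=1}^{8}(z_t−z̄)(z_{t+2}−z̄) = 60.1200
Denominator Σ(z_t−z̄)² = 386.1000
r_2 = 60.1200 / 386.1000 = 0.156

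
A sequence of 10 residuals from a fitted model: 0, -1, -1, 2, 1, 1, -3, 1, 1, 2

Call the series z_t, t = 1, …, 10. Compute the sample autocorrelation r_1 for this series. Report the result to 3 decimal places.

Mean z̄ = (0 − 1 − 1 + 2 + 1 + 1 − 3 + 1 + 1 + 2)/10 = 0.3000
Numerator Σ_{t=1}^{9}(z_t−z̄)(z_{t+1}−z̄) = -1.3900
Denominator Σ(z_t−z̄)² = 22.1000
r_1 = -1.3900 / 22.1000 = -0.063

-0.063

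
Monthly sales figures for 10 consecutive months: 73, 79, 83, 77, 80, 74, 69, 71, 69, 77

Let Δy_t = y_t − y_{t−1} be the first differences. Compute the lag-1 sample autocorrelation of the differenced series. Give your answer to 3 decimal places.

-0.139

First differences Δy: 6, 4, -6, 3, -6, -5, 2, -2, 8
Mean of differences = 0.4444
Numerator Σ(Δy_t−Δȳ)(Δy_{t+1}−Δȳ) = -31.7531
Denominator Σ(Δy_t−Δȳ)² = 228.2222
r_1(Δy) = -31.7531 / 228.2222 = -0.139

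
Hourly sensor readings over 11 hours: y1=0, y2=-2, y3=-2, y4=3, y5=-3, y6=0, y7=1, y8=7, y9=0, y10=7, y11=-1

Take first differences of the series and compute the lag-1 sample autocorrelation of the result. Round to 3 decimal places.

-0.678

First differences Δy: -2, 0, 5, -6, 3, 1, 6, -7, 7, -8
Mean of differences = -0.1000
Numerator Σ(Δy_t−Δȳ)(Δy_{t+1}−Δȳ) = -185.1100
Denominator Σ(Δy_t−Δȳ)² = 272.9000
r_1(Δy) = -185.1100 / 272.9000 = -0.678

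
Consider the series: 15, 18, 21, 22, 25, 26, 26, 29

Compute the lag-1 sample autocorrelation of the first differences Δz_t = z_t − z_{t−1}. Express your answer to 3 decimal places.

First differences Δz: 3, 3, 1, 3, 1, 0, 3
Mean of differences = 2.0000
Numerator Σ(Δz_t−Δz̄)(Δz_{t+1}−Δz̄) = -2.0000
Denominator Σ(Δz_t−Δz̄)² = 10.0000
r_1(Δz) = -2.0000 / 10.0000 = -0.200

-0.200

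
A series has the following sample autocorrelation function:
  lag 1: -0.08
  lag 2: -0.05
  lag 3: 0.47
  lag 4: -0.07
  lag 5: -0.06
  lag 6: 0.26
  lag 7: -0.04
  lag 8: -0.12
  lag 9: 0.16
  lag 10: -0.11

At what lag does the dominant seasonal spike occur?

The largest autocorrelation is r_3 = 0.47, with weaker echoes at lags 6 (0.26) and 9 (0.16); the remaining lags stay at or below -0.04.
The dominant spike at lag 3 indicates a seasonal period of 3.

3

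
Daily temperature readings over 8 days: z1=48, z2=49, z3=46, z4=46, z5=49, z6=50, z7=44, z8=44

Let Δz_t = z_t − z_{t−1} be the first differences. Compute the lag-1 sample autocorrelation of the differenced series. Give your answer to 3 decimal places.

First differences Δz: 1, -3, 0, 3, 1, -6, 0
Mean of differences = -0.5714
Numerator Σ(Δz_t−Δz̄)(Δz_{t+1}−Δz̄) = -9.1837
Denominator Σ(Δz_t−Δz̄)² = 53.7143
r_1(Δz) = -9.1837 / 53.7143 = -0.171

-0.171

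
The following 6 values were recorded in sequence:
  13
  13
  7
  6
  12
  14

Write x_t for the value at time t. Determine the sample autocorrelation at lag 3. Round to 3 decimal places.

Mean x̄ = (13 + 13 + 7 + 6 + 12 + 14)/6 = 10.8333
Deviations from mean: 2.1667, 2.1667, -3.8333, -4.8333, 1.1667, 3.1667
Numerator Σ_{t=1}^{3}(x_t−x̄)(x_{t+3}−x̄) = -20.0833
Denominator Σ(x_t−x̄)² = 58.8333
r_3 = -20.0833 / 58.8333 = -0.341

-0.341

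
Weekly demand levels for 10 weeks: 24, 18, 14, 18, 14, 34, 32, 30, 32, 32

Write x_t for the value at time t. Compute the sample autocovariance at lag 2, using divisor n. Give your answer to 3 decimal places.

Mean x̄ = (24 + 18 + 14 + 18 + 14 + 34 + 32 + 30 + 32 + 32)/10 = 24.8000
Σ_{t=1}^{8}(x_t−x̄)(x_{t+2}−x̄) = 168.3200
γ_2 = 168.3200 / 10 = 16.832

16.832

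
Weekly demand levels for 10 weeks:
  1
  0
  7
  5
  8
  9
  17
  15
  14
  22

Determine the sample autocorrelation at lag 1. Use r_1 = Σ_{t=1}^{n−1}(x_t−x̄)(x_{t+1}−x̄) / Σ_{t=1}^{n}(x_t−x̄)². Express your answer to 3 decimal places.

Mean x̄ = (1 + 0 + 7 + 5 + 8 + 9 + 17 + 15 + 14 + 22)/10 = 9.8000
Numerator Σ_{t=1}^{9}(x_t−x̄)(x_{t+1}−x̄) = 241.9600
Denominator Σ(x_t−x̄)² = 453.6000
r_1 = 241.9600 / 453.6000 = 0.533

0.533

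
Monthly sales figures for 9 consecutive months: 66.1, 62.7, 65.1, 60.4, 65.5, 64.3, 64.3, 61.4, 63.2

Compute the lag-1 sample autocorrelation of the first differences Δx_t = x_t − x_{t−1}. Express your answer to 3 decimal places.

-0.715

First differences Δx: -3.4, 2.4, -4.7, 5.1, -1.2, 0.0, -2.9, 1.8
Mean of differences = -0.3625
Numerator Σ(Δx_t−Δx̄)(Δx_{t+1}−Δx̄) = -55.3527
Denominator Σ(Δx_t−Δx̄)² = 77.4588
r_1(Δx) = -55.3527 / 77.4588 = -0.715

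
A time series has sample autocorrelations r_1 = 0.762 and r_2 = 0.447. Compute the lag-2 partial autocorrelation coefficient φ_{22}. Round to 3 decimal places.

-0.319

φ_{22} = (r_2 − r_1²) / (1 − r_1²)
r_1² = (0.762)² = 0.580644
Numerator = 0.447 − 0.5806 = -0.1336; denominator = 1 − 0.5806 = 0.4194
φ_{22} = -0.1336 / 0.4194 = -0.319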